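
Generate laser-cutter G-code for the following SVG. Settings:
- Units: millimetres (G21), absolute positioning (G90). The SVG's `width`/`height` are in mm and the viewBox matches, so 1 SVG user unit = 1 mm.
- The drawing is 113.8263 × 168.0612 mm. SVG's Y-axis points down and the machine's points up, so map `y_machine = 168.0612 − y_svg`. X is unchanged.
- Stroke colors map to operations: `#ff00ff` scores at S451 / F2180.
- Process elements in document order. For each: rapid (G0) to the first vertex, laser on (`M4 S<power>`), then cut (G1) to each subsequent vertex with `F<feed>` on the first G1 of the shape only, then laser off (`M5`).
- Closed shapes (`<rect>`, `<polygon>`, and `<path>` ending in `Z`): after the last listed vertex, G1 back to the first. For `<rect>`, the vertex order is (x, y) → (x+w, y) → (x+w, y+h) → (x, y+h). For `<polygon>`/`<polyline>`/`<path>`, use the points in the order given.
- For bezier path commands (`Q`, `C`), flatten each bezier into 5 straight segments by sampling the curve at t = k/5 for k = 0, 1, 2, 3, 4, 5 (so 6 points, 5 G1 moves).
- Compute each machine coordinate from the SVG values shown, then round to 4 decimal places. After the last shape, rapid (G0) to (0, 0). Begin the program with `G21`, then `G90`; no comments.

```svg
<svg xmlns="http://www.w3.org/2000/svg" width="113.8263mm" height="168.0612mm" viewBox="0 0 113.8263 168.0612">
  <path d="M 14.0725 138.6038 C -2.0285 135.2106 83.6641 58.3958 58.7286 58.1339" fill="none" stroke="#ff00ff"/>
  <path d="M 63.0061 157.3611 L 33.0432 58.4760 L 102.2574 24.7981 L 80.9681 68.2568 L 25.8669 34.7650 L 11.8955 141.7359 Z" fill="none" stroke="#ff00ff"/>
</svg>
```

Since the viewBox matches the mm dimensions, user units are millimetres directly. The only transform is the Y-flip y_m = 168.0612 − y_svg.

Shape 1 is a cubic bezier drawn with `<path>`. Its stroke #ff00ff means score at S451, F2180. After flipping Y the toolpath is (14.0725,29.4574) → (14.9278,39.1041) → (30.0172,59.1732) → (49.1447,82.4660) → (62.1139,101.7836) → (58.7286,109.9273).

Shape 2 is a closed polygon drawn with `<path>`. Its stroke #ff00ff means score at S451, F2180. After flipping Y the toolpath is (63.0061,10.7001) → (33.0432,109.5852) → (102.2574,143.2631) → (80.9681,99.8044) → (25.8669,133.2962) → (11.8955,26.3253) → (63.0061,10.7001), returning to the start.

G21
G90
G0 X14.0725 Y29.4574
M4 S451
G1 X14.9278 Y39.1041 F2180
G1 X30.0172 Y59.1732
G1 X49.1447 Y82.4660
G1 X62.1139 Y101.7836
G1 X58.7286 Y109.9273
M5
G0 X63.0061 Y10.7001
M4 S451
G1 X33.0432 Y109.5852 F2180
G1 X102.2574 Y143.2631
G1 X80.9681 Y99.8044
G1 X25.8669 Y133.2962
G1 X11.8955 Y26.3253
G1 X63.0061 Y10.7001
M5
G0 X0.0000 Y0.0000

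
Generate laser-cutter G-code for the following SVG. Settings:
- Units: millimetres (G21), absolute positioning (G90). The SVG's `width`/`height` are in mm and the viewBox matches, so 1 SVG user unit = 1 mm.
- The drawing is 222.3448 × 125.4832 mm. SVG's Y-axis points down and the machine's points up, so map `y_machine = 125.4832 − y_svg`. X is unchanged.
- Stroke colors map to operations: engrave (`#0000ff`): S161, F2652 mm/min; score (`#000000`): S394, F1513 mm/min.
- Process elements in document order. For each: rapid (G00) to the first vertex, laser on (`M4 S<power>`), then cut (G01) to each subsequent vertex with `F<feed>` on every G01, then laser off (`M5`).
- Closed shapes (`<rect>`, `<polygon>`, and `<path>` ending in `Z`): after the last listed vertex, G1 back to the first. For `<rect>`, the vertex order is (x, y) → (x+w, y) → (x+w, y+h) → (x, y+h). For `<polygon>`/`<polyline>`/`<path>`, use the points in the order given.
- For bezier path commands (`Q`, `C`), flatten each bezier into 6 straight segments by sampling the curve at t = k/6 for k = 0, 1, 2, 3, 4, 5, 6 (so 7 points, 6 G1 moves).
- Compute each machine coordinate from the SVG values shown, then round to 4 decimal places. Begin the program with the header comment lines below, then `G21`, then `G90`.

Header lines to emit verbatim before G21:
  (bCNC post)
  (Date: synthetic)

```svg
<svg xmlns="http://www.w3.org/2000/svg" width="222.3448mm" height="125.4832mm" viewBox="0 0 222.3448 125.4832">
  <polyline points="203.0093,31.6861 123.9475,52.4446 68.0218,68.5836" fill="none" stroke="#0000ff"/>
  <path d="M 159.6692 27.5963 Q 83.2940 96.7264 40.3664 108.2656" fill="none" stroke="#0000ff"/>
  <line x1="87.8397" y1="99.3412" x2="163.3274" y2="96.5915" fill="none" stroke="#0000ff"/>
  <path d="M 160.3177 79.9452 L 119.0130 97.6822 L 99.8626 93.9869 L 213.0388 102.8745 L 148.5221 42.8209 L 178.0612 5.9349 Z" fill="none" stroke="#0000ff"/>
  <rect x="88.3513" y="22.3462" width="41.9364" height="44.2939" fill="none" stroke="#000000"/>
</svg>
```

(bCNC post)
(Date: synthetic)
G21
G90
G00 X203.0093 Y93.7971
M4 S161
G01 X123.9475 Y73.0386 F2652
G01 X68.0218 Y56.8996 F2652
M5
G00 X159.6692 Y97.8869
M4 S161
G01 X135.1399 Y76.4433 F2652
G01 X112.4688 Y58.1992 F2652
G01 X91.6559 Y43.1545 F2652
G01 X72.7012 Y31.3094 F2652
G01 X55.6047 Y22.6637 F2652
G01 X40.3664 Y17.2176 F2652
M5
G00 X87.8397 Y26.1420
M4 S161
G01 X163.3274 Y28.8917 F2652
M5
G00 X160.3177 Y45.5380
M4 S161
G01 X119.0130 Y27.8010 F2652
G01 X99.8626 Y31.4963 F2652
G01 X213.0388 Y22.6087 F2652
G01 X148.5221 Y82.6623 F2652
G01 X178.0612 Y119.5483 F2652
G01 X160.3177 Y45.5380 F2652
M5
G00 X88.3513 Y103.1370
M4 S394
G01 X130.2877 Y103.1370 F1513
G01 X130.2877 Y58.8431 F1513
G01 X88.3513 Y58.8431 F1513
G01 X88.3513 Y103.1370 F1513
M5

Since the viewBox matches the mm dimensions, user units are millimetres directly. The only transform is the Y-flip y_m = 125.4832 − y_svg.

Shape 1 is a open polyline drawn with `<polyline>`. Its stroke #0000ff means engrave at S161, F2652. After flipping Y the toolpath is (203.0093,93.7971) → (123.9475,73.0386) → (68.0218,56.8996).

Shape 2 is a quadratic bezier drawn with `<path>`. Its stroke #0000ff means engrave at S161, F2652. After flipping Y the toolpath is (159.6692,97.8869) → (135.1399,76.4433) → (112.4688,58.1992) → (91.6559,43.1545) → (72.7012,31.3094) → (55.6047,22.6637) → (40.3664,17.2176).

Shape 3 is a line segment drawn with `<line>`. Its stroke #0000ff means engrave at S161, F2652. After flipping Y the toolpath is (87.8397,26.1420) → (163.3274,28.8917).

Shape 4 is a closed polygon drawn with `<path>`. Its stroke #0000ff means engrave at S161, F2652. After flipping Y the toolpath is (160.3177,45.5380) → (119.0130,27.8010) → (99.8626,31.4963) → (213.0388,22.6087) → (148.5221,82.6623) → (178.0612,119.5483) → (160.3177,45.5380), returning to the start.

Shape 5 is a rectangle drawn with `<rect>`. Its stroke #000000 means score at S394, F1513. After flipping Y the toolpath is (88.3513,103.1370) → (130.2877,103.1370) → (130.2877,58.8431) → (88.3513,58.8431) → (88.3513,103.1370), returning to the start.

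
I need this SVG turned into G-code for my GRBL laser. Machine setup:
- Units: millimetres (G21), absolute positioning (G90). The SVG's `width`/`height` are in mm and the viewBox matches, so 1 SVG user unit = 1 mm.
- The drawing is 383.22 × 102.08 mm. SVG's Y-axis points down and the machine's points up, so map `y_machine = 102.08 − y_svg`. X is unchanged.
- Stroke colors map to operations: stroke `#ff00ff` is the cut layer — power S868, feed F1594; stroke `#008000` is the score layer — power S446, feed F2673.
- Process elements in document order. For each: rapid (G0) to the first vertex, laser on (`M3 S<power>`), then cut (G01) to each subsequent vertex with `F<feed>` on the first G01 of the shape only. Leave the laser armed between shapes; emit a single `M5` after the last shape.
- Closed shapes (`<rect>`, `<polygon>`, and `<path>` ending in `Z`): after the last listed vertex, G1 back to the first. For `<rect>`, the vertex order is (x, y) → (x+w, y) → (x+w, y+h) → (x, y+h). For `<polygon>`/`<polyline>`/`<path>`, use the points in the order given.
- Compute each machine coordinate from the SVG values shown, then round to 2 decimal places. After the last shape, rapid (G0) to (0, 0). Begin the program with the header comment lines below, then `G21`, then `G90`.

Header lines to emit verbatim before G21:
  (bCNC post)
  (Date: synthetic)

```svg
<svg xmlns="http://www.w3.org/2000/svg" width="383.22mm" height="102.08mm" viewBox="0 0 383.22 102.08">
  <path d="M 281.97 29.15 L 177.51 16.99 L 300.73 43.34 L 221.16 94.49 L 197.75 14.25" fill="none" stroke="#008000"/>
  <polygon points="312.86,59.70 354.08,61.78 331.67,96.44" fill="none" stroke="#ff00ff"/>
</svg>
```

(bCNC post)
(Date: synthetic)
G21
G90
G0 X281.97 Y72.93
M3 S446
G01 X177.51 Y85.09 F2673
G01 X300.73 Y58.74
G01 X221.16 Y7.59
G01 X197.75 Y87.83
G0 X312.86 Y42.38
M3 S868
G01 X354.08 Y40.30 F1594
G01 X331.67 Y5.64
G01 X312.86 Y42.38
M5
G0 X0.00 Y0.00

1 u = 1 mm; y_m = 102.08 − y.

[1] `<path>` open polyline, #008000→score S446 F2673: (281.97,72.93) → (177.51,85.09) → (300.73,58.74) → (221.16,7.59) → (197.75,87.83)

[2] `<polygon>` regular polygon, #ff00ff→cut S868 F1594: (312.86,42.38) → (354.08,40.30) → (331.67,5.64) → (312.86,42.38) (closed)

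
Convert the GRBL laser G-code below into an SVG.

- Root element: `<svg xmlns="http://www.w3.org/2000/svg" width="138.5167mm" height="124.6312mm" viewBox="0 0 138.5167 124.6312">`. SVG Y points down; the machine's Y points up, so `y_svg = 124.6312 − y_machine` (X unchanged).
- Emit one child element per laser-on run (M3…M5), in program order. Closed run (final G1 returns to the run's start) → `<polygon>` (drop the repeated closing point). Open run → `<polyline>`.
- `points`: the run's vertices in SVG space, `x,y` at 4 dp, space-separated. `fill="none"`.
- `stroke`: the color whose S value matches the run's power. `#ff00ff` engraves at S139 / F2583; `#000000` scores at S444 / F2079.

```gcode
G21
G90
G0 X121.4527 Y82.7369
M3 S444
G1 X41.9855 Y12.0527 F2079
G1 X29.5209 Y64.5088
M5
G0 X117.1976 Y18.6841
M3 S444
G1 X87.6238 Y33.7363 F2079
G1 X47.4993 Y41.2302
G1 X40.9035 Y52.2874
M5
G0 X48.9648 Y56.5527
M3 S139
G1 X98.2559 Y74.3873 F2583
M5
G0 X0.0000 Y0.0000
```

<svg xmlns="http://www.w3.org/2000/svg" width="138.5167mm" height="124.6312mm" viewBox="0 0 138.5167 124.6312">
  <polyline points="121.4527,41.8943 41.9855,112.5785 29.5209,60.1224" fill="none" stroke="#000000"/>
  <polyline points="117.1976,105.9471 87.6238,90.8949 47.4993,83.4010 40.9035,72.3438" fill="none" stroke="#000000"/>
  <polyline points="48.9648,68.0785 98.2559,50.2439" fill="none" stroke="#ff00ff"/>
</svg>

Each laser-on run becomes one SVG element. Flip Y back into SVG space with y_svg = 124.6312 − y_machine.

Run 1: the run's S444 means `#000000` (score). The run is open, so emit a `<polyline>` with points (Y-flipped): 121.4527,41.8943 41.9855,112.5785 29.5209,60.1224.

Run 2: S444 ⇒ score layer `#000000`. The run is open, so emit a `<polyline>` with points (Y-flipped): 117.1976,105.9471 87.6238,90.8949 47.4993,83.4010 40.9035,72.3438.

Run 3: S139 ⇒ engrave layer `#ff00ff`. The run is open, so emit a `<polyline>` with points (Y-flipped): 48.9648,68.0785 98.2559,50.2439.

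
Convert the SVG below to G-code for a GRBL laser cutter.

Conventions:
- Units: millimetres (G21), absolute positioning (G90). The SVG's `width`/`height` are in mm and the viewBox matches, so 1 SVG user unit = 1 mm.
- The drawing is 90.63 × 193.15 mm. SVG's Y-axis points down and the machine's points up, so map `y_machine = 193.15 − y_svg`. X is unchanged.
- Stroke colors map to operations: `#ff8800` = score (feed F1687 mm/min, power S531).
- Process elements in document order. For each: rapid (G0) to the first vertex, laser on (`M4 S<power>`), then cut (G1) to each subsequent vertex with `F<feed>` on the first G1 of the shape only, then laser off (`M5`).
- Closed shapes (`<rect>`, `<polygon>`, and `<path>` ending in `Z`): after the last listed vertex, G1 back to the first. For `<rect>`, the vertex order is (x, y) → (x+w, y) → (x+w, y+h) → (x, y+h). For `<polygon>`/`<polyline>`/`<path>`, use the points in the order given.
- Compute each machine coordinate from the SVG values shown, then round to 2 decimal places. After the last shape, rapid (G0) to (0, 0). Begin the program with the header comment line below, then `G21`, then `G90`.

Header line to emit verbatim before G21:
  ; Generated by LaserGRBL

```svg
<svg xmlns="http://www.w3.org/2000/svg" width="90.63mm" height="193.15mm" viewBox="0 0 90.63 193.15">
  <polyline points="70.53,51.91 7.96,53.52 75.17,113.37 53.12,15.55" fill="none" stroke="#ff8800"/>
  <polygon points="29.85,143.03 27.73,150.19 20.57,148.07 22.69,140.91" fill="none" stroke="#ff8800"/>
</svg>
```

Since the viewBox matches the mm dimensions, user units are millimetres directly. The only transform is the Y-flip y_m = 193.15 − y_svg.

Shape 1 is a open polyline drawn with `<polyline>`. Its stroke #ff8800 means score at S531, F1687. After flipping Y the toolpath is (70.53,141.24) → (7.96,139.63) → (75.17,79.78) → (53.12,177.60).

Shape 2 is a regular polygon drawn with `<polygon>`. Its stroke #ff8800 means score at S531, F1687. After flipping Y the toolpath is (29.85,50.12) → (27.73,42.96) → (20.57,45.08) → (22.69,52.24) → (29.85,50.12), returning to the start.

; Generated by LaserGRBL
G21
G90
G0 X70.53 Y141.24
M4 S531
G1 X7.96 Y139.63 F1687
G1 X75.17 Y79.78
G1 X53.12 Y177.60
M5
G0 X29.85 Y50.12
M4 S531
G1 X27.73 Y42.96 F1687
G1 X20.57 Y45.08
G1 X22.69 Y52.24
G1 X29.85 Y50.12
M5
G0 X0.00 Y0.00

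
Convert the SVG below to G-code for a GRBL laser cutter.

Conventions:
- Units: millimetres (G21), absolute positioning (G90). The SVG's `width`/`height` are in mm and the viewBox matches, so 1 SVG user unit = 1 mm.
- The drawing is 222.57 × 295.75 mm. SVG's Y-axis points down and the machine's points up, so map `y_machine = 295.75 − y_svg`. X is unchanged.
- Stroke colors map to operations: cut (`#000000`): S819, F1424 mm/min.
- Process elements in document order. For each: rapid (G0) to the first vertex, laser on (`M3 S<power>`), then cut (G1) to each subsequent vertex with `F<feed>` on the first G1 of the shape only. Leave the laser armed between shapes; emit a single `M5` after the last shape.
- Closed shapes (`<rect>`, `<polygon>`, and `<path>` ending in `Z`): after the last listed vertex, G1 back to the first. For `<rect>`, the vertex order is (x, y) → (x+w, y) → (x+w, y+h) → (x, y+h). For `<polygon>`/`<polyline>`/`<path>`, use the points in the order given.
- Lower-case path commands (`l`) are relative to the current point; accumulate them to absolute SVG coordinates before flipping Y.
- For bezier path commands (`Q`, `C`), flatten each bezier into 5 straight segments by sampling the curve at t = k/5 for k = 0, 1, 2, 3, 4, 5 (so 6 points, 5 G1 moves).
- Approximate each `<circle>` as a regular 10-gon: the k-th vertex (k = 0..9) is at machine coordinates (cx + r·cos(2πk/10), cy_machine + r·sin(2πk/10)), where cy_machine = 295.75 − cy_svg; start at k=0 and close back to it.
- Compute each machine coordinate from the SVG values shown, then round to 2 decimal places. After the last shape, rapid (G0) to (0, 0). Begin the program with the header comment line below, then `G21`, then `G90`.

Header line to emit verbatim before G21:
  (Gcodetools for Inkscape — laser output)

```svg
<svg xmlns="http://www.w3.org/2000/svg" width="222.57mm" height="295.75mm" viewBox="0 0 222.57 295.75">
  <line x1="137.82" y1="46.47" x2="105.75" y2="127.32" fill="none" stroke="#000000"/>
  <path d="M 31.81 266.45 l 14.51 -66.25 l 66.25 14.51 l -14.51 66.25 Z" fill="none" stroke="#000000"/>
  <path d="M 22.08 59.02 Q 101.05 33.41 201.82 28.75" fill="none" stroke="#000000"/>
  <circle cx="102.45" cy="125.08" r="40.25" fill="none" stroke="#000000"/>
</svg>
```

(Gcodetools for Inkscape — laser output)
G21
G90
G0 X137.82 Y249.28
M3 S819
G1 X105.75 Y168.43 F1424
G0 X31.81 Y29.30
M3 S819
G1 X46.32 Y95.55 F1424
G1 X112.57 Y81.04
G1 X98.06 Y14.79
G1 X31.81 Y29.30
G0 X22.08 Y236.73
M3 S819
G1 X54.54 Y246.14 F1424
G1 X88.74 Y253.87
G1 X124.69 Y259.92
G1 X162.38 Y264.30
G1 X201.82 Y267.00
G0 X142.70 Y170.67
M3 S819
G1 X135.01 Y194.33 F1424
G1 X114.89 Y208.95
G1 X90.01 Y208.95
G1 X69.89 Y194.33
G1 X62.20 Y170.67
G1 X69.89 Y147.01
G1 X90.01 Y132.39
G1 X114.89 Y132.39
G1 X135.01 Y147.01
G1 X142.70 Y170.67
M5
G0 X0.00 Y0.00

Since the viewBox matches the mm dimensions, user units are millimetres directly. The only transform is the Y-flip y_m = 295.75 − y_svg.

Shape 1 is a line segment drawn with `<line>`. Its stroke #000000 means cut at S819, F1424. After flipping Y the toolpath is (137.82,249.28) → (105.75,168.43).

Shape 2 is a regular polygon drawn with `<path>`. Its stroke #000000 means cut at S819, F1424. After flipping Y the toolpath is (31.81,29.30) → (46.32,95.55) → (112.57,81.04) → (98.06,14.79) → (31.81,29.30), returning to the start.

Shape 3 is a quadratic bezier drawn with `<path>`. Its stroke #000000 means cut at S819, F1424. After flipping Y the toolpath is (22.08,236.73) → (54.54,246.14) → (88.74,253.87) → (124.69,259.92) → (162.38,264.30) → (201.82,267.00).

Shape 4 is a circle drawn with `<circle>`. Its stroke #000000 means cut at S819, F1424. After flipping Y the toolpath is (142.70,170.67) → (135.01,194.33) → (114.89,208.95) → (90.01,208.95) → (69.89,194.33) → (62.20,170.67) → (69.89,147.01) → (90.01,132.39) → (114.89,132.39) → (135.01,147.01) → (142.70,170.67), returning to the start.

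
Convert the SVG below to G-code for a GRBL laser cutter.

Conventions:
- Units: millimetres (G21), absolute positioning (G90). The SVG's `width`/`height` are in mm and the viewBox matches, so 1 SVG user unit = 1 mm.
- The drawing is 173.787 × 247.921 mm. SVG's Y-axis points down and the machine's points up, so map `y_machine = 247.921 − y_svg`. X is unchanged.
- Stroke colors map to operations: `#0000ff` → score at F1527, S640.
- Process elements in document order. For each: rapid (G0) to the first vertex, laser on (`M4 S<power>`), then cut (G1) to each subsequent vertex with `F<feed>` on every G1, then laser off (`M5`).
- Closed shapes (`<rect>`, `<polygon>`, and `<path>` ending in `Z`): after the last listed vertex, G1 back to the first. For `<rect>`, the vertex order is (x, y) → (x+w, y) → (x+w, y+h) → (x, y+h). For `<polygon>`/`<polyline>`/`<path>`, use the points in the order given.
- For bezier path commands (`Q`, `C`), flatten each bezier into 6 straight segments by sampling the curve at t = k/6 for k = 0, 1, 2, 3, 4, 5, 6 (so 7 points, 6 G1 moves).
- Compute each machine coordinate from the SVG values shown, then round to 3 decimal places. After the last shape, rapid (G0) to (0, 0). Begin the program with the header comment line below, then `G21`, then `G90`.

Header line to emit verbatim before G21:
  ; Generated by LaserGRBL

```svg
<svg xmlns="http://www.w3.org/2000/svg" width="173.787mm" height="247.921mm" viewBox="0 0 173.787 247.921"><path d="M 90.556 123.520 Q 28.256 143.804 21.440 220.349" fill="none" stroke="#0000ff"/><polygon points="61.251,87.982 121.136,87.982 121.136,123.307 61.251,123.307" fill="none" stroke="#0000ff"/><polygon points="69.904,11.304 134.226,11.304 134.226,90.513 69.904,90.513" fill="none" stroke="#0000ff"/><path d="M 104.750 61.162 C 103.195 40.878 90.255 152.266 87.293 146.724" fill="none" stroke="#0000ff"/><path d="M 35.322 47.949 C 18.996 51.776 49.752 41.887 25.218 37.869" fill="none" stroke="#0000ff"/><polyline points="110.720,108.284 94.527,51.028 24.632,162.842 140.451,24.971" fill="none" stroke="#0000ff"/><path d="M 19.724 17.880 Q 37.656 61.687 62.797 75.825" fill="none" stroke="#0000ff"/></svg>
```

; Generated by LaserGRBL
G21
G90
G0 X90.556 Y124.401
M4 S640
G1 X71.331 Y116.077 F1527
G1 X55.188 Y104.627 F1527
G1 X42.127 Y90.052 F1527
G1 X32.149 Y72.351 F1527
G1 X25.253 Y51.524 F1527
G1 X21.440 Y27.572 F1527
M5
G0 X61.251 Y159.939
M4 S640
G1 X121.136 Y159.939 F1527
G1 X121.136 Y124.614 F1527
G1 X61.251 Y124.614 F1527
G1 X61.251 Y159.939 F1527
M5
G0 X69.904 Y236.617
M4 S640
G1 X134.226 Y236.617 F1527
G1 X134.226 Y157.408 F1527
G1 X69.904 Y157.408 F1527
G1 X69.904 Y236.617 F1527
M5
G0 X104.750 Y186.759
M4 S640
G1 X103.123 Y187.079 F1527
G1 X100.191 Y172.360 F1527
G1 X96.549 Y149.506 F1527
G1 X92.790 Y125.424 F1527
G1 X89.507 Y107.019 F1527
G1 X87.293 Y101.197 F1527
M5
G0 X35.322 Y199.972
M4 S640
G1 X30.609 Y199.111 F1527
G1 X30.898 Y199.992 F1527
G1 X33.348 Y202.070 F1527
G1 X35.114 Y204.802 F1527
G1 X33.351 Y207.644 F1527
G1 X25.218 Y210.052 F1527
M5
G0 X110.720 Y139.637
M4 S640
G1 X94.527 Y196.893 F1527
G1 X24.632 Y85.079 F1527
G1 X140.451 Y222.950 F1527
M5
G0 X19.724 Y230.041
M4 S640
G1 X25.902 Y216.263 F1527
G1 X32.480 Y204.133 F1527
G1 X39.458 Y193.651 F1527
G1 X46.837 Y184.818 F1527
G1 X54.617 Y177.633 F1527
G1 X62.797 Y172.096 F1527
M5
G0 X0.000 Y0.000

1 u = 1 mm; y_m = 247.921 − y.

[1] `<path>` quadratic bezier, #0000ff→score S640 F1527: (90.556,124.401) → (71.331,116.077) → (55.188,104.627) → (42.127,90.052) → (32.149,72.351) → (25.253,51.524) → (21.440,27.572)

[2] `<polygon>` rectangle, #0000ff→score S640 F1527: (61.251,159.939) → (121.136,159.939) → (121.136,124.614) → (61.251,124.614) → (61.251,159.939) (closed)

[3] `<polygon>` rectangle, #0000ff→score S640 F1527: (69.904,236.617) → (134.226,236.617) → (134.226,157.408) → (69.904,157.408) → (69.904,236.617) (closed)

[4] `<path>` cubic bezier, #0000ff→score S640 F1527: (104.750,186.759) → (103.123,187.079) → (100.191,172.360) → (96.549,149.506) → (92.790,125.424) → (89.507,107.019) → (87.293,101.197)

[5] `<path>` cubic bezier, #0000ff→score S640 F1527: (35.322,199.972) → (30.609,199.111) → (30.898,199.992) → (33.348,202.070) → (35.114,204.802) → (33.351,207.644) → (25.218,210.052)

[6] `<polyline>` open polyline, #0000ff→score S640 F1527: (110.720,139.637) → (94.527,196.893) → (24.632,85.079) → (140.451,222.950)

[7] `<path>` quadratic bezier, #0000ff→score S640 F1527: (19.724,230.041) → (25.902,216.263) → (32.480,204.133) → (39.458,193.651) → (46.837,184.818) → (54.617,177.633) → (62.797,172.096)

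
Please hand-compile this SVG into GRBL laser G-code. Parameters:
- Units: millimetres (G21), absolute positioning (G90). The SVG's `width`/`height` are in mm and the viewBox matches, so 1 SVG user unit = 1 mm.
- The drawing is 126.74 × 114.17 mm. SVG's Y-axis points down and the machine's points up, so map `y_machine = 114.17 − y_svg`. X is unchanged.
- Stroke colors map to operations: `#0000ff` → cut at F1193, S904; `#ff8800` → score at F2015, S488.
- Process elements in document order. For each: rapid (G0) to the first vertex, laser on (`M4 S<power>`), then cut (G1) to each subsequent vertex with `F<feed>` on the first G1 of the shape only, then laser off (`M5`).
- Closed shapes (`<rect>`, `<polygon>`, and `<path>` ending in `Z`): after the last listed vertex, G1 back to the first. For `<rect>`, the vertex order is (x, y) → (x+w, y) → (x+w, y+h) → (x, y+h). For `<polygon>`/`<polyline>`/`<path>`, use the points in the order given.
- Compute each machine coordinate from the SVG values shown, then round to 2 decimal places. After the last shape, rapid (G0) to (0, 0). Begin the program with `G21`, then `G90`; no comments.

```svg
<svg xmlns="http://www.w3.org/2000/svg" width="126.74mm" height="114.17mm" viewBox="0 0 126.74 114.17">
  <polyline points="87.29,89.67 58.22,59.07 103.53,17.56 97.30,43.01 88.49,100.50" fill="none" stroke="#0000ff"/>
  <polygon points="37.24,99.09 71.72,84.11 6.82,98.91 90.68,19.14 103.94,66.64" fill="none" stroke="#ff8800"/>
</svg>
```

1 u = 1 mm; y_m = 114.17 − y.

[1] `<polyline>` open polyline, #0000ff→cut S904 F1193: (87.29,24.50) → (58.22,55.10) → (103.53,96.61) → (97.30,71.16) → (88.49,13.67)

[2] `<polygon>` closed polygon, #ff8800→score S488 F2015: (37.24,15.08) → (71.72,30.06) → (6.82,15.26) → (90.68,95.03) → (103.94,47.53) → (37.24,15.08) (closed)

G21
G90
G0 X87.29 Y24.50
M4 S904
G1 X58.22 Y55.10 F1193
G1 X103.53 Y96.61
G1 X97.30 Y71.16
G1 X88.49 Y13.67
M5
G0 X37.24 Y15.08
M4 S488
G1 X71.72 Y30.06 F2015
G1 X6.82 Y15.26
G1 X90.68 Y95.03
G1 X103.94 Y47.53
G1 X37.24 Y15.08
M5
G0 X0.00 Y0.00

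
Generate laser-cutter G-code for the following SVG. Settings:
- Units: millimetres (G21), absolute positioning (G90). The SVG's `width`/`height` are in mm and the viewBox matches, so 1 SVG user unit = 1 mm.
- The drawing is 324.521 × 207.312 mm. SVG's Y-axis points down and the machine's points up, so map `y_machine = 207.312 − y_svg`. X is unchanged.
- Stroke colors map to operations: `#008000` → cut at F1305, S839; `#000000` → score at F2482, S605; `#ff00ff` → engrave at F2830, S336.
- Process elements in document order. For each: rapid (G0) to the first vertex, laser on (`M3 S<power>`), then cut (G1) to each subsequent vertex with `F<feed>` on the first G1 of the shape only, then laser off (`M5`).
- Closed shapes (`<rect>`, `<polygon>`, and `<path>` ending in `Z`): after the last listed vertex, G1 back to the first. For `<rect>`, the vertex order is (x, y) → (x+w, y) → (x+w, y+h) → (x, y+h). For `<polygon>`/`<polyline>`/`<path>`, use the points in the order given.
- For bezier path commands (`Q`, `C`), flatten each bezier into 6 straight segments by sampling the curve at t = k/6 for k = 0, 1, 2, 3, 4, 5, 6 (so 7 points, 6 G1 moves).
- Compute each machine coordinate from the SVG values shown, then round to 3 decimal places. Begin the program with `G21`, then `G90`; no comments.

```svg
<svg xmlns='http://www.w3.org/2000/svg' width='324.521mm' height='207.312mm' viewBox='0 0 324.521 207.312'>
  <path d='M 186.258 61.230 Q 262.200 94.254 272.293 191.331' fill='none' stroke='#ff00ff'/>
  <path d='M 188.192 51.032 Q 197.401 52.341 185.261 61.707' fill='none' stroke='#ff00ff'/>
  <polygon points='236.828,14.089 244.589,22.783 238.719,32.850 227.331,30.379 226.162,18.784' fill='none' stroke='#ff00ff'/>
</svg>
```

G21
G90
G0 X186.258 Y146.082
M3 S336
G1 X209.743 Y133.295 F2830
G1 X229.569 Y116.949
G1 X245.738 Y97.045
G1 X258.248 Y73.582
G1 X267.100 Y46.561
G1 X272.293 Y15.981
M5
G0 X188.192 Y156.280
M3 S336
G1 X190.669 Y155.620 F2830
G1 X191.959 Y154.512
G1 X192.064 Y152.957
G1 X190.982 Y150.954
G1 X188.715 Y148.503
G1 X185.261 Y145.605
M5
G0 X236.828 Y193.223
M3 S336
G1 X244.589 Y184.529 F2830
G1 X238.719 Y174.462
G1 X227.331 Y176.933
G1 X226.162 Y188.528
G1 X236.828 Y193.223
M5

1 u = 1 mm; y_m = 207.312 − y.

[1] `<path>` quadratic bezier, #ff00ff→engrave S336 F2830: (186.258,146.082) → (209.743,133.295) → (229.569,116.949) → (245.738,97.045) → (258.248,73.582) → (267.100,46.561) → (272.293,15.981)

[2] `<path>` quadratic bezier, #ff00ff→engrave S336 F2830: (188.192,156.280) → (190.669,155.620) → (191.959,154.512) → (192.064,152.957) → (190.982,150.954) → (188.715,148.503) → (185.261,145.605)

[3] `<polygon>` regular polygon, #ff00ff→engrave S336 F2830: (236.828,193.223) → (244.589,184.529) → (238.719,174.462) → (227.331,176.933) → (226.162,188.528) → (236.828,193.223) (closed)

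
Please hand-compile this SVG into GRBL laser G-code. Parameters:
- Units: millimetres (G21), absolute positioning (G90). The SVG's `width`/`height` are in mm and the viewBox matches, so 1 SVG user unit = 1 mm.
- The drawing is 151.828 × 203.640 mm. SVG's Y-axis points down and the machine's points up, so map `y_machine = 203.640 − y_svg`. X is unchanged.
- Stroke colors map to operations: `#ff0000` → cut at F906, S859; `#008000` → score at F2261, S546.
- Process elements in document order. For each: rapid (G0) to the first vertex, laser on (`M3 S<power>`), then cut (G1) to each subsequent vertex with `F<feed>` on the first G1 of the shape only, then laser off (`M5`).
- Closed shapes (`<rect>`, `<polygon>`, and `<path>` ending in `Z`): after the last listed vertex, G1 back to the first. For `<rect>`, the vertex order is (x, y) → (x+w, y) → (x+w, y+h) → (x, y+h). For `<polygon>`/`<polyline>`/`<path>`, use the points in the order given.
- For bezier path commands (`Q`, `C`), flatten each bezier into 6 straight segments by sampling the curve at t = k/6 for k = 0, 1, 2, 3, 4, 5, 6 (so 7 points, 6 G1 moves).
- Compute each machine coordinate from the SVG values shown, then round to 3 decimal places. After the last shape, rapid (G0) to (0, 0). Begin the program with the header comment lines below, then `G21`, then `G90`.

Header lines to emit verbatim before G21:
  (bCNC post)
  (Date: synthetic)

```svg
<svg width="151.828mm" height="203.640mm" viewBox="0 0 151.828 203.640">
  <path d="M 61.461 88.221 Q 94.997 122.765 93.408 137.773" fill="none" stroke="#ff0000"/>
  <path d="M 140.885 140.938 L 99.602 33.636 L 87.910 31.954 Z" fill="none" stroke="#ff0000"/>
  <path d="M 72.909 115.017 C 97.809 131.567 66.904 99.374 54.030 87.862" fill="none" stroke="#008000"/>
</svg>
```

(bCNC post)
(Date: synthetic)
G21
G90
G0 X61.461 Y115.419
M3 S859
G1 X71.664 Y104.447 F906
G1 X79.916 Y94.560
G1 X86.216 Y85.759
G1 X90.565 Y78.043
G1 X92.962 Y71.412
G1 X93.408 Y65.867
M5
G0 X140.885 Y62.702
M3 S859
G1 X99.602 Y170.004 F906
G1 X87.910 Y171.686
G1 X140.885 Y62.702
M5
G0 X72.909 Y88.623
M3 S546
G1 X81.050 Y84.089 F2261
G1 X81.942 Y85.749
G1 X77.635 Y91.677
G1 X70.180 Y99.944
G1 X61.628 Y108.620
G1 X54.030 Y115.778
M5
G0 X0.000 Y0.000

viewBox `0 0 151.828 203.640` with mm width/height → 1 unit = 1 mm. Flip: y_m = 203.640 − y_svg.

**Shape 1** — `<path>` quadratic bezier, stroke `#ff0000` → cut (S859, F906). Control points (SVG): P0=(61.461,88.221), P1=(94.997,122.765), P2=(93.408,137.773); sampled at t=k/6. Machine vertices: (61.461,115.419) → (71.664,104.447) → (79.916,94.560) → (86.216,85.759) → (90.565,78.043) → (92.962,71.412) → (93.408,65.867). Open path.

**Shape 2** — `<path>` closed polygon, stroke `#ff0000` → cut (S859, F906). Machine vertices: (140.885,62.702) → (99.602,170.004) → (87.910,171.686) → (140.885,62.702). Closed: final G1 returns to the first vertex.

**Shape 3** — `<path>` cubic bezier, stroke `#008000` → score (S546, F2261). Control points (SVG): P0=(72.909,115.017), P1=(97.809,131.567), P2=(66.904,99.374), P3=(54.030,87.862); sampled at t=k/6. Machine vertices: (72.909,88.623) → (81.050,84.089) → (81.942,85.749) → (77.635,91.677) → (70.180,99.944) → (61.628,108.620) → (54.030,115.778). Open path.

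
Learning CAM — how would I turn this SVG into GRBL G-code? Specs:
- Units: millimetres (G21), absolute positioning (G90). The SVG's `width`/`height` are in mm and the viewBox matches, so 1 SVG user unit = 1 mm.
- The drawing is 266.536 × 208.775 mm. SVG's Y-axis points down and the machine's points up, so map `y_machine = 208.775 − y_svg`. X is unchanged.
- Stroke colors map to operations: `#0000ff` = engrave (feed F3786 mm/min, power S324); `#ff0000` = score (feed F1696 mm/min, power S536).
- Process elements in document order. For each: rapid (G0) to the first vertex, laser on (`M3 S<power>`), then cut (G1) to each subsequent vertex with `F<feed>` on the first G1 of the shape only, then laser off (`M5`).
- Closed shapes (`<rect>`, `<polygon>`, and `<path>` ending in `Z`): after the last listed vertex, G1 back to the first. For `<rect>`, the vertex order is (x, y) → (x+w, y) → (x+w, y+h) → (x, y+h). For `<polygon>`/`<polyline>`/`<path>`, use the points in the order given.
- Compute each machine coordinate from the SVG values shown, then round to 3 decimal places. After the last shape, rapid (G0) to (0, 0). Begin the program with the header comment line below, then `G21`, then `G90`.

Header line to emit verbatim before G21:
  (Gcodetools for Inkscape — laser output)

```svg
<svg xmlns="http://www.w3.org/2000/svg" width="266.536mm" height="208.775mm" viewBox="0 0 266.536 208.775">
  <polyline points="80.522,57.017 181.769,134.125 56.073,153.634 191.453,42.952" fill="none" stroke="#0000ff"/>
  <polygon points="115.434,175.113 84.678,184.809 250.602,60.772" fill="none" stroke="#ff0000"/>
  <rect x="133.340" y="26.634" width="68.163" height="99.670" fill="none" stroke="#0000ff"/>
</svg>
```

Since the viewBox matches the mm dimensions, user units are millimetres directly. The only transform is the Y-flip y_m = 208.775 − y_svg.

Shape 1 is a open polyline drawn with `<polyline>`. Its stroke #0000ff means engrave at S324, F3786. After flipping Y the toolpath is (80.522,151.758) → (181.769,74.650) → (56.073,55.141) → (191.453,165.823).

Shape 2 is a closed polygon drawn with `<polygon>`. Its stroke #ff0000 means score at S536, F1696. After flipping Y the toolpath is (115.434,33.662) → (84.678,23.966) → (250.602,148.003) → (115.434,33.662), returning to the start.

Shape 3 is a rectangle drawn with `<rect>`. Its stroke #0000ff means engrave at S324, F3786. After flipping Y the toolpath is (133.340,182.141) → (201.503,182.141) → (201.503,82.471) → (133.340,82.471) → (133.340,182.141), returning to the start.

(Gcodetools for Inkscape — laser output)
G21
G90
G0 X80.522 Y151.758
M3 S324
G1 X181.769 Y74.650 F3786
G1 X56.073 Y55.141
G1 X191.453 Y165.823
M5
G0 X115.434 Y33.662
M3 S536
G1 X84.678 Y23.966 F1696
G1 X250.602 Y148.003
G1 X115.434 Y33.662
M5
G0 X133.340 Y182.141
M3 S324
G1 X201.503 Y182.141 F3786
G1 X201.503 Y82.471
G1 X133.340 Y82.471
G1 X133.340 Y182.141
M5
G0 X0.000 Y0.000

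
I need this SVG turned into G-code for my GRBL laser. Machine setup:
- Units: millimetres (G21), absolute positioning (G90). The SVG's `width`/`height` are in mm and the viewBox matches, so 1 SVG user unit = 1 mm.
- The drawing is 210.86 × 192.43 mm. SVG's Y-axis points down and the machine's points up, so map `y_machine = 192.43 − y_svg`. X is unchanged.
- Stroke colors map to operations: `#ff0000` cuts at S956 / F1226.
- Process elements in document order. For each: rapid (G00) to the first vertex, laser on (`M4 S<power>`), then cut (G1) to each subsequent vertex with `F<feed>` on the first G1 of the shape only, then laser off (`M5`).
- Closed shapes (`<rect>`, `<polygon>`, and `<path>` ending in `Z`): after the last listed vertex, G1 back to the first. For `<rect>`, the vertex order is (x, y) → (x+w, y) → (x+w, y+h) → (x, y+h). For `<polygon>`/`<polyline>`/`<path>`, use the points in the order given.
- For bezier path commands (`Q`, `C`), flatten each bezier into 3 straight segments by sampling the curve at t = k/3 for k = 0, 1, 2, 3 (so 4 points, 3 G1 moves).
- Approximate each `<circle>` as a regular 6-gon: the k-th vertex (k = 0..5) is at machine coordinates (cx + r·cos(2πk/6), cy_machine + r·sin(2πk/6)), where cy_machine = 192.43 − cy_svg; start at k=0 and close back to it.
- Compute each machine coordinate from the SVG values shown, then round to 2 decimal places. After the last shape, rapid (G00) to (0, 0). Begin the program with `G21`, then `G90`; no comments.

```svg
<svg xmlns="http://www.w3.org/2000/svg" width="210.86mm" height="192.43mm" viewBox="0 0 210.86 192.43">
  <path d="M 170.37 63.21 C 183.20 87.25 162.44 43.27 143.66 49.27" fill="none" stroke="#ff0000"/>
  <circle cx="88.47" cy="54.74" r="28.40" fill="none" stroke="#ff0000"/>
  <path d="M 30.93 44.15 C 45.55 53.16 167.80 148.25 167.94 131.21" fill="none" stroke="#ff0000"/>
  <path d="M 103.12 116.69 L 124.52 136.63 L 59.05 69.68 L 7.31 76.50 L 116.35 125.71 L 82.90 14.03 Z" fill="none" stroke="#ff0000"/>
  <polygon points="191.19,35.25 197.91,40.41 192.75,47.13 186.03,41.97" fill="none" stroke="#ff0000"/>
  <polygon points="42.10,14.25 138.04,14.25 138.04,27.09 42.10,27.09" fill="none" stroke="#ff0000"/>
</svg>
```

G21
G90
G00 X170.37 Y129.22
M4 S956
G1 X173.32 Y123.48 F1226
G1 X161.78 Y136.87
G1 X143.66 Y143.16
M5
G00 X116.87 Y137.69
M4 S956
G1 X102.67 Y162.29 F1226
G1 X74.27 Y162.29
G1 X60.07 Y137.69
G1 X74.27 Y113.09
G1 X102.67 Y113.09
G1 X116.87 Y137.69
M5
G00 X30.93 Y148.28
M4 S956
G1 X72.92 Y117.92 F1226
G1 X135.61 Y74.22
G1 X167.94 Y61.22
M5
G00 X103.12 Y75.74
M4 S956
G1 X124.52 Y55.80 F1226
G1 X59.05 Y122.75
G1 X7.31 Y115.93
G1 X116.35 Y66.72
G1 X82.90 Y178.40
G1 X103.12 Y75.74
M5
G00 X191.19 Y157.18
M4 S956
G1 X197.91 Y152.02 F1226
G1 X192.75 Y145.30
G1 X186.03 Y150.46
G1 X191.19 Y157.18
M5
G00 X42.10 Y178.18
M4 S956
G1 X138.04 Y178.18 F1226
G1 X138.04 Y165.34
G1 X42.10 Y165.34
G1 X42.10 Y178.18
M5
G00 X0.00 Y0.00

Since the viewBox matches the mm dimensions, user units are millimetres directly. The only transform is the Y-flip y_m = 192.43 − y_svg.

Shape 1 is a cubic bezier drawn with `<path>`. Its stroke #ff0000 means cut at S956, F1226. After flipping Y the toolpath is (170.37,129.22) → (173.32,123.48) → (161.78,136.87) → (143.66,143.16).

Shape 2 is a circle drawn with `<circle>`. Its stroke #ff0000 means cut at S956, F1226. After flipping Y the toolpath is (116.87,137.69) → (102.67,162.29) → (74.27,162.29) → (60.07,137.69) → (74.27,113.09) → (102.67,113.09) → (116.87,137.69), returning to the start.

Shape 3 is a cubic bezier drawn with `<path>`. Its stroke #ff0000 means cut at S956, F1226. After flipping Y the toolpath is (30.93,148.28) → (72.92,117.92) → (135.61,74.22) → (167.94,61.22).

Shape 4 is a closed polygon drawn with `<path>`. Its stroke #ff0000 means cut at S956, F1226. After flipping Y the toolpath is (103.12,75.74) → (124.52,55.80) → (59.05,122.75) → (7.31,115.93) → (116.35,66.72) → (82.90,178.40) → (103.12,75.74), returning to the start.

Shape 5 is a regular polygon drawn with `<polygon>`. Its stroke #ff0000 means cut at S956, F1226. After flipping Y the toolpath is (191.19,157.18) → (197.91,152.02) → (192.75,145.30) → (186.03,150.46) → (191.19,157.18), returning to the start.

Shape 6 is a rectangle drawn with `<polygon>`. Its stroke #ff0000 means cut at S956, F1226. After flipping Y the toolpath is (42.10,178.18) → (138.04,178.18) → (138.04,165.34) → (42.10,165.34) → (42.10,178.18), returning to the start.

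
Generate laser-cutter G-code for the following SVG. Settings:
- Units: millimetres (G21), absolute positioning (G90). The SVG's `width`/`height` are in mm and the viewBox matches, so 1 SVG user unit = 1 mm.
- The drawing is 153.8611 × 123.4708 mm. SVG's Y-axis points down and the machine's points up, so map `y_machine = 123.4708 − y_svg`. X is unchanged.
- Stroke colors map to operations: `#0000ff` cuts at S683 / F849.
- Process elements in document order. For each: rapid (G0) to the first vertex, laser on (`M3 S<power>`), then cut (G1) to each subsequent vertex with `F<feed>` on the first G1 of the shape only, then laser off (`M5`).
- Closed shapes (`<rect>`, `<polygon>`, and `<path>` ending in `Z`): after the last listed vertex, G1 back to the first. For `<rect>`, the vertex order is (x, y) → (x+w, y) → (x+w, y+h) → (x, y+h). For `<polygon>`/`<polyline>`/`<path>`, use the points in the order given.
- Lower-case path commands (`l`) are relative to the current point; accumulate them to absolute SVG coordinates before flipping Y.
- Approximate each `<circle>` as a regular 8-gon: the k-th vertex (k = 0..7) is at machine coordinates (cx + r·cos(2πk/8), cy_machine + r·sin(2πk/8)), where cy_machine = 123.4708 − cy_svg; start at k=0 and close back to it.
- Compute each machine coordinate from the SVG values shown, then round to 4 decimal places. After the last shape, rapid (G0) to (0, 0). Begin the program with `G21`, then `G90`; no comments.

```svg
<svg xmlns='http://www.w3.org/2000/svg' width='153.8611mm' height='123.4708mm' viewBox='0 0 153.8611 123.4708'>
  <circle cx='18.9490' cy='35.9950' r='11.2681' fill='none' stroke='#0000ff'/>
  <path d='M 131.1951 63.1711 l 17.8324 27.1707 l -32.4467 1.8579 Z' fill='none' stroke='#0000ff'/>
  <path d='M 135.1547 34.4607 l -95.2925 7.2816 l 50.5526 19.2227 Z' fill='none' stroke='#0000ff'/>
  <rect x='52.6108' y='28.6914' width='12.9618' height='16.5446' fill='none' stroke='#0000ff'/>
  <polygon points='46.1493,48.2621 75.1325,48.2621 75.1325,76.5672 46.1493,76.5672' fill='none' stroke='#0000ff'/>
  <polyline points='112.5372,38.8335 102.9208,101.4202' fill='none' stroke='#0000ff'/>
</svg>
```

Since the viewBox matches the mm dimensions, user units are millimetres directly. The only transform is the Y-flip y_m = 123.4708 − y_svg.

Shape 1 is a circle drawn with `<circle>`. Its stroke #0000ff means cut at S683, F849. After flipping Y the toolpath is (30.2171,87.4758) → (26.9167,95.4435) → (18.9490,98.7439) → (10.9813,95.4435) → (7.6809,87.4758) → (10.9813,79.5081) → (18.9490,76.2077) → (26.9167,79.5081) → (30.2171,87.4758), returning to the start.

Shape 2 is a regular polygon drawn with `<path>`. Its stroke #0000ff means cut at S683, F849. After flipping Y the toolpath is (131.1951,60.2997) → (149.0275,33.1290) → (116.5808,31.2711) → (131.1951,60.2997), returning to the start.

Shape 3 is a closed polygon drawn with `<path>`. Its stroke #0000ff means cut at S683, F849. After flipping Y the toolpath is (135.1547,89.0101) → (39.8622,81.7285) → (90.4148,62.5058) → (135.1547,89.0101), returning to the start.

Shape 4 is a rectangle drawn with `<rect>`. Its stroke #0000ff means cut at S683, F849. After flipping Y the toolpath is (52.6108,94.7794) → (65.5726,94.7794) → (65.5726,78.2348) → (52.6108,78.2348) → (52.6108,94.7794), returning to the start.

Shape 5 is a rectangle drawn with `<polygon>`. Its stroke #0000ff means cut at S683, F849. After flipping Y the toolpath is (46.1493,75.2087) → (75.1325,75.2087) → (75.1325,46.9036) → (46.1493,46.9036) → (46.1493,75.2087), returning to the start.

Shape 6 is a line segment drawn with `<polyline>`. Its stroke #0000ff means cut at S683, F849. After flipping Y the toolpath is (112.5372,84.6373) → (102.9208,22.0506).

G21
G90
G0 X30.2171 Y87.4758
M3 S683
G1 X26.9167 Y95.4435 F849
G1 X18.9490 Y98.7439
G1 X10.9813 Y95.4435
G1 X7.6809 Y87.4758
G1 X10.9813 Y79.5081
G1 X18.9490 Y76.2077
G1 X26.9167 Y79.5081
G1 X30.2171 Y87.4758
M5
G0 X131.1951 Y60.2997
M3 S683
G1 X149.0275 Y33.1290 F849
G1 X116.5808 Y31.2711
G1 X131.1951 Y60.2997
M5
G0 X135.1547 Y89.0101
M3 S683
G1 X39.8622 Y81.7285 F849
G1 X90.4148 Y62.5058
G1 X135.1547 Y89.0101
M5
G0 X52.6108 Y94.7794
M3 S683
G1 X65.5726 Y94.7794 F849
G1 X65.5726 Y78.2348
G1 X52.6108 Y78.2348
G1 X52.6108 Y94.7794
M5
G0 X46.1493 Y75.2087
M3 S683
G1 X75.1325 Y75.2087 F849
G1 X75.1325 Y46.9036
G1 X46.1493 Y46.9036
G1 X46.1493 Y75.2087
M5
G0 X112.5372 Y84.6373
M3 S683
G1 X102.9208 Y22.0506 F849
M5
G0 X0.0000 Y0.0000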